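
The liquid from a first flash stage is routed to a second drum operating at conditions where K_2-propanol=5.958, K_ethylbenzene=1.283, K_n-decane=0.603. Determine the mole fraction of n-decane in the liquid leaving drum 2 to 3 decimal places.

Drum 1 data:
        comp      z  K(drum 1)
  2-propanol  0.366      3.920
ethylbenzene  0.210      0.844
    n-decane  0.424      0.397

x_n-decane (drum 2) = 0.746

Drum 1:
Rachford–Rice: g(ψ₁) = Σ zᵢ(Kᵢ−1)/(1+ψ₁(Kᵢ−1)) = 0.
Check two-phase: ΣzᵢKᵢ = 1.780 > 1 and Σzᵢ/Kᵢ = 1.410 > 1, so g(0) = 0.780 > 0 and g(1) = -0.410 < 0.
Newton iteration, ψ₁⁰ = 0.5:
  ψ₁ = 0.500: g = 0.0329, g' = -0.838 → ψ₁ = 0.539
  ψ₁ = 0.539: g = 0.0005, g' = -0.815 → ψ₁ = 0.540
Converged at ψ₁ = 0.540.
Drum-1 compositions:
  2-propanol: x = 0.142, y = 0.557
  ethylbenzene: x = 0.229, y = 0.194
  n-decane: x = 0.629, y = 0.250
Drum-2 feed = drum-1 liquid: z₂ = (0.1421, 0.2293, 0.6286).
Drum 2:
Rachford–Rice: g(ψ₂) = Σ zᵢ(Kᵢ−1)/(1+ψ₂(Kᵢ−1)) = 0.
g(0) = ΣzᵢKᵢ − 1 = 0.520 and g(1) = 1 − Σzᵢ/Kᵢ = -0.245, so a root lies in (0, 1).
Newton–Raphson from ψ₂ = 0.5:
  ψ₂ = 0.500: g = -0.0521, g' = -0.457 → ψ₂ = 0.386
  ψ₂ = 0.386: g = 0.0055, g' = -0.564 → ψ₂ = 0.396
Converged at ψ₂ = 0.396.
  2-propanol: x = 0.048, y = 0.286
  ethylbenzene: x = 0.206, y = 0.265
  n-decane: x = 0.746, y = 0.450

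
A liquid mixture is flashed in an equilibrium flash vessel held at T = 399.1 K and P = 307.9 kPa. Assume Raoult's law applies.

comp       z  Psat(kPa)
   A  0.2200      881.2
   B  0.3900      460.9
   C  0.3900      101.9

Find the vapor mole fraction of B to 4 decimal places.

y_B = 0.4748

Raoult's law: Kᵢ = Pᵢˢᵃᵗ/P = Pᵢˢᵃᵗ/307.9.
  K_A = 881.2/307.9 = 2.861968, K_B = 460.9/307.9 = 1.496915, K_C = 101.9/307.9 = 0.330952
Rachford–Rice: g(V/F) = Σ zᵢ(Kᵢ−1)/(1+V/F(Kᵢ−1)) = 0.
Feasibility: ΣzᵢKᵢ = 1.3425, Σzᵢ/Kᵢ = 1.5158 — both > 1, two phases present.
Newton–Raphson from V/F = 0.68:
  V/F = 0.6800: g = -0.15311, g' = -0.7900 → V/F = 0.4862
  V/F = 0.4862: g = -0.01563, g' = -0.6561 → V/F = 0.4624
  V/F = 0.4624: g = -0.00008, g' = -0.6499 → V/F = 0.4622
Converged at V/F = 0.4622.
Compositions from xᵢ = zᵢ/(1+V/F(Kᵢ−1)), yᵢ = Kᵢxᵢ:
  A: x = 0.1182, y = 0.3384
  B: x = 0.3172, y = 0.4748
  C: x = 0.5646, y = 0.1869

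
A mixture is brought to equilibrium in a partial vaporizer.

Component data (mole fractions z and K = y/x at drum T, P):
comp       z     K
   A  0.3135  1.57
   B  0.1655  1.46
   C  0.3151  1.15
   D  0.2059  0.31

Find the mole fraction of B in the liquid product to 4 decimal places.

x_B = 0.1305

Rachford–Rice: g(ψ) = Σ zᵢ(Kᵢ−1)/(1+ψ(Kᵢ−1)) = 0.
Feasibility: ΣzᵢKᵢ = 1.1600, Σzᵢ/Kᵢ = 1.2512 — both > 1, two phases present.
Iterate (Newton) starting at ψ = 0.5:
  ψ = 0.5000: g = 0.02802, g' = -0.3195 → ψ = 0.5877
  ψ = 0.5877: g = -0.00177, g' = -0.3622 → ψ = 0.5828
Converged at ψ = 0.5828.
Compositions from xᵢ = zᵢ/(1+ψ(Kᵢ−1)), yᵢ = Kᵢxᵢ:
  A: x = 0.2353, y = 0.3695
  B: x = 0.1305, y = 0.1905
  C: x = 0.2898, y = 0.3332
  D: x = 0.3444, y = 0.1068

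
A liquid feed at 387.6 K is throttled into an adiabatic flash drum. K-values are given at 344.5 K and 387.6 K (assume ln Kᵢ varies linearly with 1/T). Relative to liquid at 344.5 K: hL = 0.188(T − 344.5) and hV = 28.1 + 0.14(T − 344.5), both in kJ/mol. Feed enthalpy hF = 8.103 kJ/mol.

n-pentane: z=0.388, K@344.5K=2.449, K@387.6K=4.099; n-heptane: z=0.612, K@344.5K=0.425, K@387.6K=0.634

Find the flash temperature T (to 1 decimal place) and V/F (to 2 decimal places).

Adiabatic flash: solve Rachford–Rice at each trial T, then check hF = ψ·hV(T) + (1−ψ)·hL(T).
  T = 344.5 K: K = (2.449, 0.425), RR gives ψ = 0.252, H_out = 7.093 kJ/mol
  T = 387.6 K: K = (4.099, 0.634), RR gives ψ = 0.863, H_out = 30.558 kJ/mol
  T = 366.1 K: K = (3.219, 0.525), RR gives ψ = 0.542, H_out = 18.724 kJ/mol
  T = 355.3 K: K = (2.819, 0.474), RR gives ψ = 0.401, H_out = 13.101 kJ/mol
  T = 349.9 K: K = (2.630, 0.449), RR gives ψ = 0.329, H_out = 10.179 kJ/mol
  T = 347.2 K: K = (2.539, 0.437), RR gives ψ = 0.292, H_out = 8.662 kJ/mol
  T = 345.9 K: K = (2.495, 0.431), RR gives ψ = 0.273, H_out = 7.914 kJ/mol
Linear interpolation between T = 345.9 (H_out = 7.914) and T = 347.2 (H_out = 8.662) on hF = 8.103 gives T ≈ 346.2 K, at which ψ = 0.28.

T = 346.2 K, V/F = 0.28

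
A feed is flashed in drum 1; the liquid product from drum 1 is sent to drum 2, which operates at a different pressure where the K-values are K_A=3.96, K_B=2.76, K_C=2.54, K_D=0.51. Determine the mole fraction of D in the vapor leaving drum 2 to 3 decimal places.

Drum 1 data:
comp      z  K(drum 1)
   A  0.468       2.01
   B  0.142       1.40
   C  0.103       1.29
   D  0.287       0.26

y_D (drum 2) = 0.421

Drum 1:
Iterate (Newton) starting at ψ₁ = 0.48:
  ψ₁ = 0.480: g = 0.0628, g' = -0.617 → ψ₁ = 0.582
  ψ₁ = 0.582: g = -0.0036, g' = -0.695 → ψ₁ = 0.577
Converged at ψ₁ = 0.577.
Drum-1 compositions:
  A: x = 0.296, y = 0.594
  B: x = 0.115, y = 0.162
  C: x = 0.088, y = 0.114
  D: x = 0.501, y = 0.130
Drum-2 feed = drum-1 liquid: z₂ = (0.2958, 0.1154, 0.0882, 0.5006).
Drum 2:
Let ψ₂ = V/F and solve Σ zᵢ(Kᵢ−1)/(1+ψ₂(Kᵢ−1)) = 0.
g(0) = ΣzᵢKᵢ − 1 = 0.969 and g(1) = 1 − Σzᵢ/Kᵢ = -0.133, so a root lies in (0, 1).
Newton–Raphson from ψ₂ = 0.5:
  ψ₂ = 0.500: g = 0.2129, g' = -0.800 → ψ₂ = 0.766
  ψ₂ = 0.766: g = 0.0240, g' = -0.660 → ψ₂ = 0.802
  ψ₂ = 0.802: g = 0.0001, g' = -0.657 → ψ₂ = 0.803
Converged at ψ₂ = 0.803.
  A: x = 0.088, y = 0.347
  B: x = 0.048, y = 0.132
  C: x = 0.039, y = 0.100
  D: x = 0.825, y = 0.421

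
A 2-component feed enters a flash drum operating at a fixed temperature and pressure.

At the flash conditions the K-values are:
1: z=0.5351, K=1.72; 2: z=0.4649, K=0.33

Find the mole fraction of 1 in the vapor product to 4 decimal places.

Material balance + equilibrium reduce to Σ zᵢ(Kᵢ−1)/(1+β(Kᵢ−1)) = 0.
Check two-phase: ΣzᵢKᵢ = 1.0738 > 1 and Σzᵢ/Kᵢ = 1.7199 > 1, so g(0) = 0.0738 > 0 and g(1) = -0.7199 < 0.
Binary case is linear: z₁(K₁−1)(1+β(K₂−1)) + z₂(K₂−1)(1+β(K₁−1)) = 0
⇒ β = [z₁(K₁−1)+z₂(K₂−1)] / [−(K₁−1)(K₂−1)] = 0.07379/0.48240 = 0.1530
Compositions from xᵢ = zᵢ/(1+β(Kᵢ−1)), yᵢ = Kᵢxᵢ:
  1: x = 0.4820, y = 0.8291
  2: x = 0.5180, y = 0.1709

y_1 = 0.8291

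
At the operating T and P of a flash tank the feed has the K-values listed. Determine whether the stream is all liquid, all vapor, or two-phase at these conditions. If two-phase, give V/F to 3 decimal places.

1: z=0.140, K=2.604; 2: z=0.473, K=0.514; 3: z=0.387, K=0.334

all liquid

ΣzᵢKᵢ = 0.737; Σzᵢ/Kᵢ = 2.133.
Since ΣzᵢKᵢ < 1 the mixture is below its bubble point — single liquid phase.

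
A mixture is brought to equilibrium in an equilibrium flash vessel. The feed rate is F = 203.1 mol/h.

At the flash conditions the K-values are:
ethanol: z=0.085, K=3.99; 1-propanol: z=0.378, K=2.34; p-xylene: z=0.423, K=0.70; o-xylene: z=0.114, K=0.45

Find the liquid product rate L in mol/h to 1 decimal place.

L = 20.1 mol/h

Rachford–Rice: g(V/F) = Σ zᵢ(Kᵢ−1)/(1+V/F(Kᵢ−1)) = 0.
g(0) = ΣzᵢKᵢ − 1 = 0.571 and g(1) = 1 − Σzᵢ/Kᵢ = -0.040, so a root lies in (0, 1).
Newton iteration, V/F⁰ = 0.31:
  V/F = 0.310: g = 0.2743, g' = -0.640 → V/F = 0.739
  V/F = 0.739: g = 0.0652, g' = -0.406 → V/F = 0.899
  V/F = 0.899: g = 0.0008, g' = -0.402 → V/F = 0.901
Converged at V/F = 0.901.
Then V = V/F·F = 0.9012·203.1 = 183.0 mol/h and L = F − V = 20.1 mol/h.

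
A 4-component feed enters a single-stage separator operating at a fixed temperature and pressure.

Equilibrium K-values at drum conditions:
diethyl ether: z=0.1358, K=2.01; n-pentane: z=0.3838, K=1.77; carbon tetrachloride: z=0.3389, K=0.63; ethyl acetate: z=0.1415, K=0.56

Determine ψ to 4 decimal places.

Rachford–Rice: g(ψ) = Σ zᵢ(Kᵢ−1)/(1+ψ(Kᵢ−1)) = 0.
Check two-phase: ΣzᵢKᵢ = 1.2450 > 1 and Σzᵢ/Kᵢ = 1.0750 > 1, so g(0) = 0.2450 > 0 and g(1) = -0.0750 < 0.
Newton iteration, ψ⁰ = 0.5:
  ψ = 0.5000: g = 0.07083, g' = -0.2947 → ψ = 0.7404
  ψ = 0.7404: g = 0.00165, g' = -0.2859 → ψ = 0.7462
Converged at ψ = 0.7462.

ψ = 0.7462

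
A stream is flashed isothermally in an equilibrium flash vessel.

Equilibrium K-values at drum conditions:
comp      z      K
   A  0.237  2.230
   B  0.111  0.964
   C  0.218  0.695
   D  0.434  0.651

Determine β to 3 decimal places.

β = 0.188

Iterate (Newton) starting at β = 0.67:
  β = 0.670: g = -0.1255, g' = -0.230 → β = 0.124
  β = 0.124: g = 0.0214, g' = -0.350 → β = 0.185
  β = 0.185: g = 0.0009, g' = -0.321 → β = 0.188
Converged at β = 0.188.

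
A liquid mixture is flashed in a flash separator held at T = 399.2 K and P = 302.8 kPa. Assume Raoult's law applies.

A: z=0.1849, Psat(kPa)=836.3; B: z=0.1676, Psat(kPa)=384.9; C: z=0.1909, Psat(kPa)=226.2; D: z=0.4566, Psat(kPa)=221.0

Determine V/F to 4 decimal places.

V/F = 0.5685

Raoult's law: Kᵢ = Pᵢˢᵃᵗ/P = Pᵢˢᵃᵗ/302.8.
  K_A = 836.3/302.8 = 2.761889, K_B = 384.9/302.8 = 1.271136, K_C = 226.2/302.8 = 0.747028, K_D = 221.0/302.8 = 0.729855
Newton–Raphson from V/F = 0.5:
  V/F = 0.5000: g = 0.01532, g' = -0.2323 → V/F = 0.5659
  V/F = 0.5659: g = 0.00055, g' = -0.2162 → V/F = 0.5685
Converged at V/F = 0.5685.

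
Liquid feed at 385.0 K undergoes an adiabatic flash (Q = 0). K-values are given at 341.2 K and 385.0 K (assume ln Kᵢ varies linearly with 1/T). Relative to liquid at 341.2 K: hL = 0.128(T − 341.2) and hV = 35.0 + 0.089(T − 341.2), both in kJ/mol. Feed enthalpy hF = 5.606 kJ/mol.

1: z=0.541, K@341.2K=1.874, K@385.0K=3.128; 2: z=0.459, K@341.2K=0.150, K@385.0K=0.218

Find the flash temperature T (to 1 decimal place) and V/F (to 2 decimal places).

T = 343.8 K, V/F = 0.15

Adiabatic flash: solve Rachford–Rice at each trial T, then check hF = ψ·hV(T) + (1−ψ)·hL(T).
  T = 341.2 K: K = (1.874, 0.150), RR gives ψ = 0.111, H_out = 3.895 kJ/mol
  T = 385.0 K: K = (3.128, 0.218), RR gives ψ = 0.476, H_out = 21.457 kJ/mol
  T = 363.1 K: K = (2.459, 0.183), RR gives ψ = 0.347, H_out = 14.667 kJ/mol
  T = 352.1 K: K = (2.154, 0.166), RR gives ψ = 0.251, H_out = 10.077 kJ/mol
  T = 346.6 K: K = (2.010, 0.158), RR gives ψ = 0.188, H_out = 7.234 kJ/mol
  T = 343.9 K: K = (1.941, 0.154), RR gives ψ = 0.152, H_out = 5.645 kJ/mol
  T = 342.5 K: K = (1.906, 0.152), RR gives ψ = 0.131, H_out = 4.760 kJ/mol
Linear interpolation between T = 342.5 (H_out = 4.760) and T = 343.9 (H_out = 5.645) on hF = 5.606 gives T ≈ 343.8 K, at which ψ = 0.15.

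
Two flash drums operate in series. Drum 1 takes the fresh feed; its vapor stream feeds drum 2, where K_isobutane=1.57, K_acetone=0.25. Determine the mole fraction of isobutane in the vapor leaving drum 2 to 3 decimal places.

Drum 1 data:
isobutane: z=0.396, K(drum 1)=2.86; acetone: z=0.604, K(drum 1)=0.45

Drum 1:
Let ψ₁ = V/F and solve Σ zᵢ(Kᵢ−1)/(1+ψ₁(Kᵢ−1)) = 0.
g(0) = ΣzᵢKᵢ − 1 = 0.404 and g(1) = 1 − Σzᵢ/Kᵢ = -0.481, so a root lies in (0, 1).
Binary case is linear: z₁(K₁−1)(1+ψ₁(K₂−1)) + z₂(K₂−1)(1+ψ₁(K₁−1)) = 0
⇒ ψ₁ = [z₁(K₁−1)+z₂(K₂−1)] / [−(K₁−1)(K₂−1)] = 0.4044/1.0230 = 0.395
Drum-1 compositions:
  isobutane: x = 0.228, y = 0.653
  acetone: x = 0.772, y = 0.347
Drum-2 feed = drum-1 vapor: z₂ = (0.6527, 0.3473).
Drum 2:
Binary case is linear: z₁(K₁−1)(1+ψ₂(K₂−1)) + z₂(K₂−1)(1+ψ₂(K₁−1)) = 0
⇒ ψ₂ = [z₁(K₁−1)+z₂(K₂−1)] / [−(K₁−1)(K₂−1)] = 0.1116/0.4275 = 0.261
  isobutane: x = 0.568, y = 0.892
  acetone: x = 0.432, y = 0.108

y_isobutane (drum 2) = 0.892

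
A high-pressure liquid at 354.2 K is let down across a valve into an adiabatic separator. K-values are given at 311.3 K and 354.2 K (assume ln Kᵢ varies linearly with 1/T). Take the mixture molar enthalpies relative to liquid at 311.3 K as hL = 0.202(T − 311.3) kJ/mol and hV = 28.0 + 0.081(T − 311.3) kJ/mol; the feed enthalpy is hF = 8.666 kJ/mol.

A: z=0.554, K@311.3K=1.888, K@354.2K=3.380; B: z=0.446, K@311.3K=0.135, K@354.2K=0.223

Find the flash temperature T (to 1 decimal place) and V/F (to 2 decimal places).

Adiabatic flash: solve Rachford–Rice at each trial T, then check hF = ψ·hV(T) + (1−ψ)·hL(T).
  T = 311.3 K: K = (1.888, 0.135), RR gives ψ = 0.138, H_out = 3.870 kJ/mol
  T = 354.2 K: K = (3.380, 0.223), RR gives ψ = 0.526, H_out = 20.654 kJ/mol
  T = 332.8 K: K = (2.576, 0.176), RR gives ψ = 0.390, H_out = 14.240 kJ/mol
  T = 322.1 K: K = (2.218, 0.155), RR gives ψ = 0.290, H_out = 9.913 kJ/mol
  T = 316.7 K: K = (2.049, 0.145), RR gives ψ = 0.223, H_out = 7.184 kJ/mol
  T = 319.4 K: K = (2.133, 0.150), RR gives ψ = 0.258, H_out = 8.608 kJ/mol
  T = 320.8 K: K = (2.177, 0.153), RR gives ψ = 0.275, H_out = 9.298 kJ/mol
Linear interpolation between T = 319.4 (H_out = 8.608) and T = 320.8 (H_out = 9.298) on hF = 8.666 gives T ≈ 319.5 K, at which ψ = 0.26.

T = 319.5 K, V/F = 0.26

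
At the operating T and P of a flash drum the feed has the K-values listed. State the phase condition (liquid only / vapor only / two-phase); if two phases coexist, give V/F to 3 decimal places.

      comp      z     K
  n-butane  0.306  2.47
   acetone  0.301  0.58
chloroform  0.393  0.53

ΣzᵢKᵢ = 1.139; Σzᵢ/Kᵢ = 1.384.
Both exceed 1, so a two-phase solution exists.
Material balance + equilibrium reduce to Σ zᵢ(Kᵢ−1)/(1+ψ(Kᵢ−1)) = 0.
Iterate (Newton) starting at ψ = 0.5:
  ψ = 0.500: g = -0.1422, g' = -0.453 → ψ = 0.186
  ψ = 0.186: g = 0.0136, g' = -0.574 → ψ = 0.210
Converged at ψ = 0.210.

two-phase, V/F = 0.210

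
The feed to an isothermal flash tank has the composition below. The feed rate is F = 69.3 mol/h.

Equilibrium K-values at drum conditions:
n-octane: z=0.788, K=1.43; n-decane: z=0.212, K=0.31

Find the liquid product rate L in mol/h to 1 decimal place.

L = 24.3 mol/h

Rachford–Rice: g(V/F) = Σ zᵢ(Kᵢ−1)/(1+V/F(Kᵢ−1)) = 0.
g(0) = ΣzᵢKᵢ − 1 = 0.193 and g(1) = 1 − Σzᵢ/Kᵢ = -0.235, so a root lies in (0, 1).
Newton iteration, V/F⁰ = 0.69:
  V/F = 0.690: g = -0.0179, g' = -0.454 → V/F = 0.651
  V/F = 0.651: g = -0.0007, g' = -0.421 → V/F = 0.649
Converged at V/F = 0.649.
Then V = V/F·F = 0.6490·69.3 = 45.0 mol/h and L = F − V = 24.3 mol/h.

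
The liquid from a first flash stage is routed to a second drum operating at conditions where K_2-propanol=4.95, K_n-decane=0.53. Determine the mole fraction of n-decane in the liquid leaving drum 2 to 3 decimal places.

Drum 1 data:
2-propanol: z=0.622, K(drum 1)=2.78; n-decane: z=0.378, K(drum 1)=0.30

Drum 1:
Let ψ₁ = V/F and solve Σ zᵢ(Kᵢ−1)/(1+ψ₁(Kᵢ−1)) = 0.
Check two-phase: ΣzᵢKᵢ = 1.843 > 1 and Σzᵢ/Kᵢ = 1.484 > 1, so g(0) = 0.843 > 0 and g(1) = -0.484 < 0.
Newton iteration, ψ₁⁰ = 0.5:
  ψ₁ = 0.500: g = 0.1787, g' = -0.990 → ψ₁ = 0.681
  ψ₁ = 0.681: g = -0.0046, g' = -1.079 → ψ₁ = 0.676
Converged at ψ₁ = 0.676.
Drum-1 compositions:
  2-propanol: x = 0.282, y = 0.785
  n-decane: x = 0.718, y = 0.215
Drum-2 feed = drum-1 liquid: z₂ = (0.2823, 0.7177).
Drum 2:
Let ψ₂ = V/F and solve Σ zᵢ(Kᵢ−1)/(1+ψ₂(Kᵢ−1)) = 0.
g(0) = ΣzᵢKᵢ − 1 = 0.778 and g(1) = 1 − Σzᵢ/Kᵢ = -0.411, so a root lies in (0, 1).
Binary case is linear: z₁(K₁−1)(1+ψ₂(K₂−1)) + z₂(K₂−1)(1+ψ₂(K₁−1)) = 0
⇒ ψ₂ = [z₁(K₁−1)+z₂(K₂−1)] / [−(K₁−1)(K₂−1)] = 0.7776/1.8565 = 0.419
  2-propanol: x = 0.106, y = 0.526
  n-decane: x = 0.894, y = 0.474

x_n-decane (drum 2) = 0.894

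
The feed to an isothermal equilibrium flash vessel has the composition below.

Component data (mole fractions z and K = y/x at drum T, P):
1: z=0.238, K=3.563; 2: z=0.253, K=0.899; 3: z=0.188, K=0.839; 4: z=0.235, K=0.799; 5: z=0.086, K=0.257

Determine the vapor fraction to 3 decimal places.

Material balance + equilibrium reduce to Σ zᵢ(Kᵢ−1)/(1+ψ(Kᵢ−1)) = 0.
Check two-phase: ΣzᵢKᵢ = 1.443 > 1 and Σzᵢ/Kᵢ = 1.201 > 1, so g(0) = 0.443 > 0 and g(1) = -0.201 < 0.
Iterate (Newton) starting at ψ = 0.5:
  ψ = 0.500: g = 0.0534, g' = -0.441 → ψ = 0.621
  ψ = 0.621: g = 0.0019, g' = -0.418 → ψ = 0.625
Converged at ψ = 0.625.

ψ = 0.625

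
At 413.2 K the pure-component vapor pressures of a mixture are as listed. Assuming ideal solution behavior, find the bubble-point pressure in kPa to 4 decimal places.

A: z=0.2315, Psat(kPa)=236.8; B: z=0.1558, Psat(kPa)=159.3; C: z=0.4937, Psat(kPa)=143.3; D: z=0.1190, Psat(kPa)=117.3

Pbub = 164.3441 kPa

At the bubble point ψ → 0, so ΣzᵢKᵢ = 1 with Kᵢ = Pᵢˢᵃᵗ/P ⇒ P = ΣzᵢPᵢˢᵃᵗ.
P = 0.2315·236.8 + 0.1558·159.3 + 0.4937·143.3 + 0.1190·117.3 = 164.3441 kPa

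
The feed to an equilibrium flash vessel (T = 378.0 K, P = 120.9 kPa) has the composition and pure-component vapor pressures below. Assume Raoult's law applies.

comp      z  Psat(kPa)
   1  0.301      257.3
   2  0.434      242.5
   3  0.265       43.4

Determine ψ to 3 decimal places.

Raoult's law: Kᵢ = Pᵢˢᵃᵗ/P = Pᵢˢᵃᵗ/120.9.
  K_1 = 257.3/120.9 = 2.12821, K_2 = 242.5/120.9 = 2.00579, K_3 = 43.4/120.9 = 0.35897
Rachford–Rice: g(ψ) = Σ zᵢ(Kᵢ−1)/(1+ψ(Kᵢ−1)) = 0.
g(0) = ΣzᵢKᵢ − 1 = 0.606 and g(1) = 1 − Σzᵢ/Kᵢ = -0.096, so a root lies in (0, 1).
Newton iteration, ψ⁰ = 0.5:
  ψ = 0.500: g = 0.2576, g' = -0.587 → ψ = 0.939
  ψ = 0.939: g = -0.0373, g' = -0.893 → ψ = 0.897
  ψ = 0.897: g = -0.0016, g' = -0.819 → ψ = 0.895
Converged at ψ = 0.895.

ψ = 0.895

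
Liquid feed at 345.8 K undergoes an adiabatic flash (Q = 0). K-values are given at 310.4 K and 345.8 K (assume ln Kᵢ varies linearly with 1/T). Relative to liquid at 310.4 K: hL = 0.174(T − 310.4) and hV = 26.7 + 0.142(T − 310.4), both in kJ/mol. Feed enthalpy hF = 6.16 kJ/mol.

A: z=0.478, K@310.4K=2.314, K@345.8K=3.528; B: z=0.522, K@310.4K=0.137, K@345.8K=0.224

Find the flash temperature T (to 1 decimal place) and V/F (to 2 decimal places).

T = 315.0 K, V/F = 0.20

Adiabatic flash: solve Rachford–Rice at each trial T, then check hF = ψ·hV(T) + (1−ψ)·hL(T).
  T = 310.4 K: K = (2.314, 0.137), RR gives ψ = 0.157, H_out = 4.182 kJ/mol
  T = 345.8 K: K = (3.528, 0.224), RR gives ψ = 0.409, H_out = 16.629 kJ/mol
  T = 328.1 K: K = (2.890, 0.178), RR gives ψ = 0.305, H_out = 11.050 kJ/mol
  T = 319.2 K: K = (2.592, 0.156), RR gives ψ = 0.239, H_out = 7.840 kJ/mol
  T = 314.8 K: K = (2.451, 0.147), RR gives ψ = 0.200, H_out = 6.087 kJ/mol
  T = 317.0 K: K = (2.521, 0.151), RR gives ψ = 0.220, H_out = 6.980 kJ/mol
Linear interpolation between T = 314.8 (H_out = 6.087) and T = 317.0 (H_out = 6.980) on hF = 6.16 gives T ≈ 315.0 K, at which ψ = 0.20.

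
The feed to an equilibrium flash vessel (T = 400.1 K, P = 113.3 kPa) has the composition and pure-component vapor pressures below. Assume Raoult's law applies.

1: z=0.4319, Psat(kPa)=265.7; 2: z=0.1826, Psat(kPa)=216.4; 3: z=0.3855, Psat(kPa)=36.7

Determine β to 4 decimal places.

Raoult's law: Kᵢ = Pᵢˢᵃᵗ/P = Pᵢˢᵃᵗ/113.3.
  K_1 = 265.7/113.3 = 2.345102, K_2 = 216.4/113.3 = 1.909974, K_3 = 36.7/113.3 = 0.323919
Rachford–Rice: g(β) = Σ zᵢ(Kᵢ−1)/(1+β(Kᵢ−1)) = 0.
Feasibility: ΣzᵢKᵢ = 1.4865, Σzᵢ/Kᵢ = 1.4699 — both > 1, two phases present.
Newton–Raphson from β = 0.57:
  β = 0.5700: g = 0.01420, g' = -0.7824 → β = 0.5882
  β = 0.5882: g = -0.00010, g' = -0.7934 → β = 0.5880
Converged at β = 0.5880.

β = 0.5880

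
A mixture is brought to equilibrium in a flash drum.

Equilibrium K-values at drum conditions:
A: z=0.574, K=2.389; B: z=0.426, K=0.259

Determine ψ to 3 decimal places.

ψ = 0.468

Let ψ = V/F and solve Σ zᵢ(Kᵢ−1)/(1+ψ(Kᵢ−1)) = 0.
Feasibility: ΣzᵢKᵢ = 1.482, Σzᵢ/Kᵢ = 1.885 — both > 1, two phases present.
Binary case is linear: z₁(K₁−1)(1+ψ(K₂−1)) + z₂(K₂−1)(1+ψ(K₁−1)) = 0
⇒ ψ = [z₁(K₁−1)+z₂(K₂−1)] / [−(K₁−1)(K₂−1)] = 0.4816/1.0292 = 0.468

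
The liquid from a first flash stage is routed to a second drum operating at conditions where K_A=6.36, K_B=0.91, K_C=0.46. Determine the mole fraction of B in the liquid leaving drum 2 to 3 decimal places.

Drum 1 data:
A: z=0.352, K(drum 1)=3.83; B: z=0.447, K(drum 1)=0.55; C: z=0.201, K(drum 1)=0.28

x_B (drum 2) = 0.574

Drum 1:
Let ψ₁ = V/F and solve Σ zᵢ(Kᵢ−1)/(1+ψ₁(Kᵢ−1)) = 0.
Feasibility: ΣzᵢKᵢ = 1.650, Σzᵢ/Kᵢ = 1.622 — both > 1, two phases present.
Iterate (Newton) starting at ψ₁ = 0.5:
  ψ₁ = 0.500: g = -0.0732, g' = -0.888 → ψ₁ = 0.418
  ψ₁ = 0.418: g = 0.0019, g' = -0.943 → ψ₁ = 0.420
Converged at ψ₁ = 0.420.
Drum-1 compositions:
  A: x = 0.161, y = 0.616
  B: x = 0.551, y = 0.303
  C: x = 0.288, y = 0.081
Drum-2 feed = drum-1 liquid: z₂ = (0.1609, 0.5511, 0.2880).
Drum 2:
Material balance + equilibrium reduce to Σ zᵢ(Kᵢ−1)/(1+ψ₂(Kᵢ−1)) = 0.
Check two-phase: ΣzᵢKᵢ = 1.657 > 1 and Σzᵢ/Kᵢ = 1.257 > 1, so g(0) = 0.657 > 0 and g(1) = -0.257 < 0.
Newton iteration, ψ₂⁰ = 0.52:
  ψ₂ = 0.520: g = -0.0406, g' = -0.490 → ψ₂ = 0.437
  ψ₂ = 0.437: g = 0.0028, g' = -0.562 → ψ₂ = 0.442
Converged at ψ₂ = 0.442.
  A: x = 0.048, y = 0.304
  B: x = 0.574, y = 0.522
  C: x = 0.378, y = 0.174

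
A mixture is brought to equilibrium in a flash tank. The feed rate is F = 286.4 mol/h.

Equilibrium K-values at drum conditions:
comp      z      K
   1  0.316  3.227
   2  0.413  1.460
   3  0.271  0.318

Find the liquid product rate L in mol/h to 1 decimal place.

Material balance + equilibrium reduce to Σ zᵢ(Kᵢ−1)/(1+ψ(Kᵢ−1)) = 0.
g(0) = ΣzᵢKᵢ − 1 = 0.709 and g(1) = 1 − Σzᵢ/Kᵢ = -0.233, so a root lies in (0, 1).
Iterate (Newton) starting at ψ = 0.5:
  ψ = 0.500: g = 0.2070, g' = -0.699 → ψ = 0.796
  ψ = 0.796: g = -0.0116, g' = -0.854 → ψ = 0.783
  ψ = 0.783: g = -0.0001, g' = -0.835 → ψ = 0.782
Converged at ψ = 0.782.
Then V = ψ·F = 0.7824·286.4 = 224.1 mol/h and L = F − V = 62.3 mol/h.

L = 62.3 mol/h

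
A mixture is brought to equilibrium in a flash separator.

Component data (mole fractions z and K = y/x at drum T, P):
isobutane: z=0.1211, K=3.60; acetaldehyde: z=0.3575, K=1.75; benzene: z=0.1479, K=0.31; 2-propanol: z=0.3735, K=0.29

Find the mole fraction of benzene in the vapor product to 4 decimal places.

y_benzene = 0.0538

Material balance + equilibrium reduce to Σ zᵢ(Kᵢ−1)/(1+ψ(Kᵢ−1)) = 0.
Feasibility: ΣzᵢKᵢ = 1.2157, Σzᵢ/Kᵢ = 2.0030 — both > 1, two phases present.
Newton iteration, ψ⁰ = 0.62:
  ψ = 0.6200: g = -0.34850, g' = -1.0296 → ψ = 0.2815
  ψ = 0.2815: g = -0.05490, g' = -0.8126 → ψ = 0.2139
  ψ = 0.2139: g = 0.00096, g' = -0.8460 → ψ = 0.2151
Converged at ψ = 0.2151.
Compositions from xᵢ = zᵢ/(1+ψ(Kᵢ−1)), yᵢ = Kᵢxᵢ:
  isobutane: x = 0.0777, y = 0.2796
  acetaldehyde: x = 0.3078, y = 0.5387
  benzene: x = 0.1737, y = 0.0538
  2-propanol: x = 0.4408, y = 0.1278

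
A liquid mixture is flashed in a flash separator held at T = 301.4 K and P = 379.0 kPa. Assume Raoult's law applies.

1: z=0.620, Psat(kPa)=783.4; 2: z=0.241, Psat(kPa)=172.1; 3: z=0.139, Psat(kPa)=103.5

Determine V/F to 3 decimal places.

V/F = 0.643

Raoult's law: Kᵢ = Pᵢˢᵃᵗ/P = Pᵢˢᵃᵗ/379.0.
  K_1 = 783.4/379.0 = 2.06702, K_2 = 172.1/379.0 = 0.45409, K_3 = 103.5/379.0 = 0.27309
Material balance + equilibrium reduce to Σ zᵢ(Kᵢ−1)/(1+V/F(Kᵢ−1)) = 0.
Feasibility: ΣzᵢKᵢ = 1.429, Σzᵢ/Kᵢ = 1.340 — both > 1, two phases present.
Newton iteration, V/F⁰ = 0.66:
  V/F = 0.660: g = -0.0117, g' = -0.690 → V/F = 0.643
Converged at V/F = 0.643.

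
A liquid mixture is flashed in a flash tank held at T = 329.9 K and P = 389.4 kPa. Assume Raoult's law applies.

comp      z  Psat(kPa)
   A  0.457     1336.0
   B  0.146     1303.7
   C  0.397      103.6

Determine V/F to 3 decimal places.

V/F = 0.657

Raoult's law: Kᵢ = Pᵢˢᵃᵗ/P = Pᵢˢᵃᵗ/389.4.
  K_A = 1336.0/389.4 = 3.43092, K_B = 1303.7/389.4 = 3.34797, K_C = 103.6/389.4 = 0.26605
Rachford–Rice: g(V/F) = Σ zᵢ(Kᵢ−1)/(1+V/F(Kᵢ−1)) = 0.
Feasibility: ΣzᵢKᵢ = 2.162, Σzᵢ/Kᵢ = 1.669 — both > 1, two phases present.
Newton iteration, V/F⁰ = 0.64:
  V/F = 0.640: g = 0.0222, g' = -1.302 → V/F = 0.657
Converged at V/F = 0.657.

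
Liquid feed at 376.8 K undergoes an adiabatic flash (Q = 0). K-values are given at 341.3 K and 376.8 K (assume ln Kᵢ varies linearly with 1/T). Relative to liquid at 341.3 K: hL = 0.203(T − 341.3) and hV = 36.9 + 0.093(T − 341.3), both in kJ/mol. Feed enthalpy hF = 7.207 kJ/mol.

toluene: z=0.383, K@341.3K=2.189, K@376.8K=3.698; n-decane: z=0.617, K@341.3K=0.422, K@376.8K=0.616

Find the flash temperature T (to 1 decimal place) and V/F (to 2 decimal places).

T = 343.3 K, V/F = 0.19

Adiabatic flash: solve Rachford–Rice at each trial T, then check hF = ψ·hV(T) + (1−ψ)·hL(T).
  T = 341.3 K: K = (2.189, 0.422), RR gives ψ = 0.144, H_out = 5.303 kJ/mol
  T = 376.8 K: K = (3.698, 0.616), RR gives ψ = 0.769, H_out = 32.570 kJ/mol
  T = 359.1 K: K = (2.884, 0.515), RR gives ψ = 0.462, H_out = 19.761 kJ/mol
  T = 350.2 K: K = (2.522, 0.467), RR gives ψ = 0.314, H_out = 13.069 kJ/mol
  T = 345.8 K: K = (2.353, 0.445), RR gives ψ = 0.234, H_out = 9.423 kJ/mol
  T = 343.6 K: K = (2.272, 0.433), RR gives ψ = 0.191, H_out = 7.468 kJ/mol
Linear interpolation between T = 341.3 (H_out = 5.303) and T = 343.6 (H_out = 7.468) on hF = 7.207 gives T ≈ 343.3 K, at which ψ = 0.19.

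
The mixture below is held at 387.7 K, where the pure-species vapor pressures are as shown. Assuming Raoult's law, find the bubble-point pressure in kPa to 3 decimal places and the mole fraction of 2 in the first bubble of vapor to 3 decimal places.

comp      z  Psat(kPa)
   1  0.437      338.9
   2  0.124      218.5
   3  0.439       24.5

Pbub = 185.949 kPa, y_2 = 0.146

At the bubble point ψ → 0, so ΣzᵢKᵢ = 1 with Kᵢ = Pᵢˢᵃᵗ/P ⇒ P = ΣzᵢPᵢˢᵃᵗ.
P = 0.437·338.9 + 0.124·218.5 + 0.439·24.5 = 185.949 kPa
yᵢ = zᵢPᵢˢᵃᵗ/P ⇒ y_2 = 0.124·218.5/185.949 = 0.146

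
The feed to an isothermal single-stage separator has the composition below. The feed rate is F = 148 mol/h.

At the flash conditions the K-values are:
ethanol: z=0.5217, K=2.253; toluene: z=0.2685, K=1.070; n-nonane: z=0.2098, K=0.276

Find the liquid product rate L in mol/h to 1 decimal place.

L = 32.7 mol/h

Rachford–Rice: g(β) = Σ zᵢ(Kᵢ−1)/(1+β(Kᵢ−1)) = 0.
g(0) = ΣzᵢKᵢ − 1 = 0.5206 and g(1) = 1 − Σzᵢ/Kᵢ = -0.2426, so a root lies in (0, 1).
Newton–Raphson from β = 0.5:
  β = 0.5000: g = 0.18198, g' = -0.5810 → β = 0.8132
  β = 0.8132: g = -0.02780, g' = -0.8524 → β = 0.7806
  β = 0.7806: g = -0.00102, g' = -0.7921 → β = 0.7793
Converged at β = 0.7793.
Then V = β·F = 0.7793·148 = 115.3 mol/h and L = F − V = 32.7 mol/h.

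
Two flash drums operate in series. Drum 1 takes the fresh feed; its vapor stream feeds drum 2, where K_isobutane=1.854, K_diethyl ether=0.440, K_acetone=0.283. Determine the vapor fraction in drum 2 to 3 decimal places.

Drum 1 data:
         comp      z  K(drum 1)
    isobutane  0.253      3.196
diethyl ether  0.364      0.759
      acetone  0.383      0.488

Drum 1:
Newton–Raphson from ψ₁ = 0.5:
  ψ₁ = 0.500: g = -0.0985, g' = -0.486 → ψ₁ = 0.297
  ψ₁ = 0.297: g = 0.0103, g' = -0.611 → ψ₁ = 0.314
Converged at ψ₁ = 0.314.
Drum-1 compositions:
  isobutane: x = 0.150, y = 0.478
  diethyl ether: x = 0.394, y = 0.299
  acetone: x = 0.456, y = 0.223
Drum-2 feed = drum-1 vapor: z₂ = (0.4783, 0.2989, 0.2228).
Drum 2:
Let ψ₂ = V/F and solve Σ zᵢ(Kᵢ−1)/(1+ψ₂(Kᵢ−1)) = 0.
g(0) = ΣzᵢKᵢ − 1 = 0.081 and g(1) = 1 − Σzᵢ/Kᵢ = -0.725, so a root lies in (0, 1).
Newton–Raphson from ψ₂ = 0.62:
  ψ₂ = 0.620: g = -0.2769, g' = -0.740 → ψ₂ = 0.246
  ψ₂ = 0.246: g = -0.0505, g' = -0.533 → ψ₂ = 0.151
Converged at ψ₂ = 0.151.
  isobutane: x = 0.424, y = 0.786
  diethyl ether: x = 0.326, y = 0.144
  acetone: x = 0.250, y = 0.071

V/F (drum 2) = 0.151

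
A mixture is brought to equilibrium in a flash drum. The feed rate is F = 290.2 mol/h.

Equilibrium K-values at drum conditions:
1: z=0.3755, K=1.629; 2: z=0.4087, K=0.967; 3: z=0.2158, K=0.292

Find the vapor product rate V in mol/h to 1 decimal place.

Iterate (Newton) starting at V/F = 0.5:
  V/F = 0.5000: g = -0.07054, g' = -0.3456 → V/F = 0.2959
  V/F = 0.2959: g = -0.00777, g' = -0.2792 → V/F = 0.2681
  V/F = 0.2681: g = -0.00007, g' = -0.2740 → V/F = 0.2678
Converged at V/F = 0.2678.
Then V = V/F·F = 0.2678·290.2 = 77.7 mol/h and L = F − V = 212.5 mol/h.

V = 77.7 mol/h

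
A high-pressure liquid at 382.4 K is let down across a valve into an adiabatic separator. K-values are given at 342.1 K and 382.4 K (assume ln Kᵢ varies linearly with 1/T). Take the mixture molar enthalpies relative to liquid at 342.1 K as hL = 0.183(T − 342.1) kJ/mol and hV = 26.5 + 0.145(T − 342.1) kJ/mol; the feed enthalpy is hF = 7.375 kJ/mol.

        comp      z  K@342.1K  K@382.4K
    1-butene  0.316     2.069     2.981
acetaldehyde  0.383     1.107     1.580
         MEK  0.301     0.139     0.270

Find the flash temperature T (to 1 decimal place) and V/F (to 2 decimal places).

T = 345.2 K, V/F = 0.26

Adiabatic flash: solve Rachford–Rice at each trial T, then check hF = ψ·hV(T) + (1−ψ)·hL(T).
  T = 342.1 K: K = (2.069, 1.107, 0.139), RR gives ψ = 0.209, H_out = 5.546 kJ/mol
  T = 382.4 K: K = (2.981, 1.580, 0.270), RR gives ψ = 0.669, H_out = 24.073 kJ/mol
  T = 362.2 K: K = (2.508, 1.335, 0.197), RR gives ψ = 0.472, H_out = 15.828 kJ/mol
  T = 352.1 K: K = (2.283, 1.218, 0.166), RR gives ψ = 0.355, H_out = 11.091 kJ/mol
  T = 347.1 K: K = (2.175, 1.162, 0.152), RR gives ψ = 0.287, H_out = 8.456 kJ/mol
  T = 344.6 K: K = (2.122, 1.134, 0.146), RR gives ψ = 0.249, H_out = 7.040 kJ/mol
  T = 345.9 K: K = (2.149, 1.149, 0.149), RR gives ψ = 0.269, H_out = 7.785 kJ/mol
Linear interpolation between T = 344.6 (H_out = 7.040) and T = 345.9 (H_out = 7.785) on hF = 7.375 gives T ≈ 345.2 K, at which ψ = 0.26.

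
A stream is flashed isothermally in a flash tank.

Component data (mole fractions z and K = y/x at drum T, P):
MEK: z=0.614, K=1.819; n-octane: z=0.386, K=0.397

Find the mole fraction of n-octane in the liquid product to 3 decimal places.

x_n-octane = 0.576

Iterate (Newton) starting at V/F = 0.64:
  V/F = 0.640: g = -0.0491, g' = -0.549 → V/F = 0.551
  V/F = 0.551: g = -0.0019, g' = -0.510 → V/F = 0.547
Converged at V/F = 0.547.
Compositions from xᵢ = zᵢ/(1+V/F(Kᵢ−1)), yᵢ = Kᵢxᵢ:
  MEK: x = 0.424, y = 0.771
  n-octane: x = 0.576, y = 0.229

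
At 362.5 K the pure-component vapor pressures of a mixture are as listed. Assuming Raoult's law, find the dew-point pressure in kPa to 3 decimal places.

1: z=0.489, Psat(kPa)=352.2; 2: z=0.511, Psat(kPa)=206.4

At the dew point ψ → 1, so Σzᵢ/Kᵢ = 1 with Kᵢ = Pᵢˢᵃᵗ/P ⇒ 1/P = Σzᵢ/Pᵢˢᵃᵗ.
1/P = 0.489/352.2 + 0.511/206.4 = 0.003864 ⇒ P = 258.786 kPa

Pdew = 258.786 kPa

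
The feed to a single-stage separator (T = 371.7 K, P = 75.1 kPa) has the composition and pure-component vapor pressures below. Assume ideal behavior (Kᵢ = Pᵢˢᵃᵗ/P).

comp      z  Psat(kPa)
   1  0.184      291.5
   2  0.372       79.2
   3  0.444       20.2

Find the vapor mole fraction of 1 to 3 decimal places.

Raoult's law: Kᵢ = Pᵢˢᵃᵗ/P = Pᵢˢᵃᵗ/75.1.
  K_1 = 291.5/75.1 = 3.88149, K_2 = 79.2/75.1 = 1.05459, K_3 = 20.2/75.1 = 0.26897
Material balance + equilibrium reduce to Σ zᵢ(Kᵢ−1)/(1+ψ(Kᵢ−1)) = 0.
Check two-phase: ΣzᵢKᵢ = 1.226 > 1 and Σzᵢ/Kᵢ = 2.051 > 1, so g(0) = 0.226 > 0 and g(1) = -1.051 < 0.
Iterate (Newton) starting at ψ = 0.5:
  ψ = 0.500: g = -0.2746, g' = -0.847 → ψ = 0.176
  ψ = 0.176: g = -0.0004, g' = -0.987 → ψ = 0.175
Converged at ψ = 0.175.
Compositions from xᵢ = zᵢ/(1+ψ(Kᵢ−1)), yᵢ = Kᵢxᵢ:
  1: x = 0.122, y = 0.474
  2: x = 0.368, y = 0.389
  3: x = 0.509, y = 0.137

y_1 = 0.474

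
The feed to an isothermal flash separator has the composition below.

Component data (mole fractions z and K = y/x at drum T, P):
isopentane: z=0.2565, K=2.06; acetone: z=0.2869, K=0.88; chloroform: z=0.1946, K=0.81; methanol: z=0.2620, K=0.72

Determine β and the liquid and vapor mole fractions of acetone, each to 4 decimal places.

β = 0.5946, x_acetone = 0.3089, y_acetone = 0.2719

Let β = V/F and solve Σ zᵢ(Kᵢ−1)/(1+β(Kᵢ−1)) = 0.
Check two-phase: ΣzᵢKᵢ = 1.1271 > 1 and Σzᵢ/Kᵢ = 1.0547 > 1, so g(0) = 0.1271 > 0 and g(1) = -0.0547 < 0.
Newton–Raphson from β = 0.52:
  β = 0.5200: g = 0.01167, g' = -0.1613 → β = 0.5924
  β = 0.5924: g = 0.00035, g' = -0.1520 → β = 0.5946
Converged at β = 0.5946.
Compositions from xᵢ = zᵢ/(1+β(Kᵢ−1)), yᵢ = Kᵢxᵢ:
  isopentane: x = 0.1573, y = 0.3241
  acetone: x = 0.3089, y = 0.2719
  chloroform: x = 0.2194, y = 0.1777
  methanol: x = 0.3143, y = 0.2263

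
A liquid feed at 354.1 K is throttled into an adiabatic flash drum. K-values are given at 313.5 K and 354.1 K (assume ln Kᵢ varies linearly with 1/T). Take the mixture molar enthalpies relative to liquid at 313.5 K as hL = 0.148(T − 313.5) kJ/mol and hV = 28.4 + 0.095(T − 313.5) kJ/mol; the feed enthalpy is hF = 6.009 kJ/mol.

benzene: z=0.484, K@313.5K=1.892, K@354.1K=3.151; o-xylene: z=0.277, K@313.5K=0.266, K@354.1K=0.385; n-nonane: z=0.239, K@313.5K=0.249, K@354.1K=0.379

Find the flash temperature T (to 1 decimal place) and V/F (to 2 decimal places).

T = 319.6 K, V/F = 0.18

Adiabatic flash: solve Rachford–Rice at each trial T, then check hF = ψ·hV(T) + (1−ψ)·hL(T).
  T = 313.5 K: K = (1.892, 0.266, 0.249), RR gives ψ = 0.074, H_out = 2.099 kJ/mol
  T = 354.1 K: K = (3.151, 0.385, 0.379), RR gives ψ = 0.544, H_out = 20.276 kJ/mol
  T = 333.8 K: K = (2.480, 0.324, 0.311), RR gives ψ = 0.361, H_out = 12.863 kJ/mol
  T = 323.6 K: K = (2.174, 0.294, 0.279), RR gives ψ = 0.239, H_out = 8.166 kJ/mol
  T = 318.6 K: K = (2.032, 0.280, 0.264), RR gives ψ = 0.165, H_out = 5.403 kJ/mol
  T = 321.1 K: K = (2.102, 0.287, 0.272), RR gives ψ = 0.204, H_out = 6.834 kJ/mol
  T = 319.9 K: K = (2.068, 0.284, 0.268), RR gives ψ = 0.186, H_out = 6.160 kJ/mol
Linear interpolation between T = 318.6 (H_out = 5.403) and T = 319.9 (H_out = 6.160) on hF = 6.009 gives T ≈ 319.6 K, at which ψ = 0.18.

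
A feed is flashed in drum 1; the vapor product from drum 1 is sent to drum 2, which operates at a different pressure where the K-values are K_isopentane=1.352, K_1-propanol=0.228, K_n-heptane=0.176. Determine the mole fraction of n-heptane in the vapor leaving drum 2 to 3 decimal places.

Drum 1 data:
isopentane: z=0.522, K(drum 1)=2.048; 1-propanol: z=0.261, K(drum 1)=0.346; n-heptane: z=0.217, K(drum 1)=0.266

y_n-heptane (drum 2) = 0.022

Drum 1:
Let ψ₁ = V/F and solve Σ zᵢ(Kᵢ−1)/(1+ψ₁(Kᵢ−1)) = 0.
g(0) = ΣzᵢKᵢ − 1 = 0.217 and g(1) = 1 − Σzᵢ/Kᵢ = -0.825, so a root lies in (0, 1).
Newton–Raphson from ψ₁ = 0.48:
  ψ₁ = 0.480: g = -0.1308, g' = -0.770 → ψ₁ = 0.310
  ψ₁ = 0.310: g = -0.0075, g' = -0.698 → ψ₁ = 0.299
Converged at ψ₁ = 0.299.
Drum-1 compositions:
  isopentane: x = 0.397, y = 0.814
  1-propanol: x = 0.325, y = 0.112
  n-heptane: x = 0.278, y = 0.074
Drum-2 feed = drum-1 vapor: z₂ = (0.8137, 0.1123, 0.0740).
Drum 2:
Rachford–Rice: g(ψ₂) = Σ zᵢ(Kᵢ−1)/(1+ψ₂(Kᵢ−1)) = 0.
g(0) = ΣzᵢKᵢ − 1 = 0.139 and g(1) = 1 − Σzᵢ/Kᵢ = -0.515, so a root lies in (0, 1).
Iterate (Newton) starting at ψ₂ = 0.5:
  ψ₂ = 0.500: g = -0.0013, g' = -0.396 → ψ₂ = 0.497
Converged at ψ₂ = 0.497.
  isopentane: x = 0.693, y = 0.936
  1-propanol: x = 0.182, y = 0.042
  n-heptane: x = 0.125, y = 0.022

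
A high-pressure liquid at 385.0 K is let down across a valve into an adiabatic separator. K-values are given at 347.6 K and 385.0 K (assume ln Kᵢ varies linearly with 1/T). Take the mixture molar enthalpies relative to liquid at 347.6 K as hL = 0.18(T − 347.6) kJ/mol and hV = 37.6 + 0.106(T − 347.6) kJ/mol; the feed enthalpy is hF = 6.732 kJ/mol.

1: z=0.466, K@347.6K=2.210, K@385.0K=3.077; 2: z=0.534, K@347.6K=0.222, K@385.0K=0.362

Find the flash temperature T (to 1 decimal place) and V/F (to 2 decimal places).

Adiabatic flash: solve Rachford–Rice at each trial T, then check hF = ψ·hV(T) + (1−ψ)·hL(T).
  T = 347.6 K: K = (2.210, 0.222), RR gives ψ = 0.158, H_out = 5.928 kJ/mol
  T = 385.0 K: K = (3.077, 0.362), RR gives ψ = 0.473, H_out = 23.218 kJ/mol
  T = 366.3 K: K = (2.630, 0.287), RR gives ψ = 0.326, H_out = 15.172 kJ/mol
  T = 357.0 K: K = (2.417, 0.253), RR gives ψ = 0.247, H_out = 10.825 kJ/mol
  T = 352.3 K: K = (2.313, 0.237), RR gives ψ = 0.204, H_out = 8.457 kJ/mol
  T = 350.0 K: K = (2.262, 0.230), RR gives ψ = 0.182, H_out = 7.242 kJ/mol
Linear interpolation between T = 347.6 (H_out = 5.928) and T = 350.0 (H_out = 7.242) on hF = 6.732 gives T ≈ 349.1 K, at which ψ = 0.17.

T = 349.1 K, V/F = 0.17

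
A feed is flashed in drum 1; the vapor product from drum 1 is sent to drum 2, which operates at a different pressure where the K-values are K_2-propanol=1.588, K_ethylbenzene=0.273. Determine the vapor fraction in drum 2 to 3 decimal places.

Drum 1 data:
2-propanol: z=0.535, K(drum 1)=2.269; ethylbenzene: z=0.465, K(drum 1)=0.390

V/F (drum 2) = 0.565

Drum 1:
Material balance + equilibrium reduce to Σ zᵢ(Kᵢ−1)/(1+ψ₁(Kᵢ−1)) = 0.
g(0) = ΣzᵢKᵢ − 1 = 0.395 and g(1) = 1 − Σzᵢ/Kᵢ = -0.428, so a root lies in (0, 1).
Binary case is linear: z₁(K₁−1)(1+ψ₁(K₂−1)) + z₂(K₂−1)(1+ψ₁(K₁−1)) = 0
⇒ ψ₁ = [z₁(K₁−1)+z₂(K₂−1)] / [−(K₁−1)(K₂−1)] = 0.3953/0.7741 = 0.511
Drum-1 compositions:
  2-propanol: x = 0.325, y = 0.737
  ethylbenzene: x = 0.675, y = 0.263
Drum-2 feed = drum-1 vapor: z₂ = (0.7366, 0.2634).
Drum 2:
Rachford–Rice: g(ψ₂) = Σ zᵢ(Kᵢ−1)/(1+ψ₂(Kᵢ−1)) = 0.
g(0) = ΣzᵢKᵢ − 1 = 0.242 and g(1) = 1 − Σzᵢ/Kᵢ = -0.429, so a root lies in (0, 1).
Iterate (Newton) starting at ψ₂ = 0.5:
  ψ₂ = 0.500: g = 0.0339, g' = -0.496 → ψ₂ = 0.568
  ψ₂ = 0.568: g = -0.0017, g' = -0.547 → ψ₂ = 0.565
Converged at ψ₂ = 0.565.
  2-propanol: x = 0.553, y = 0.878
  ethylbenzene: x = 0.447, y = 0.122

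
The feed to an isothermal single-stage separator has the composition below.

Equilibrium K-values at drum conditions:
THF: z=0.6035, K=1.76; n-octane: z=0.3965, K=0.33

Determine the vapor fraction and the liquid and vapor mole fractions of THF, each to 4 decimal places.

Rachford–Rice: g(ψ) = Σ zᵢ(Kᵢ−1)/(1+ψ(Kᵢ−1)) = 0.
Check two-phase: ΣzᵢKᵢ = 1.1930 > 1 and Σzᵢ/Kᵢ = 1.5444 > 1, so g(0) = 0.1930 > 0 and g(1) = -0.5444 < 0.
Binary case is linear: z₁(K₁−1)(1+ψ(K₂−1)) + z₂(K₂−1)(1+ψ(K₁−1)) = 0
⇒ ψ = [z₁(K₁−1)+z₂(K₂−1)] / [−(K₁−1)(K₂−1)] = 0.19301/0.50920 = 0.3790
Compositions from xᵢ = zᵢ/(1+ψ(Kᵢ−1)), yᵢ = Kᵢxᵢ:
  THF: x = 0.4685, y = 0.8246
  n-octane: x = 0.5315, y = 0.1754

ψ = 0.3790, x_THF = 0.4685, y_THF = 0.8246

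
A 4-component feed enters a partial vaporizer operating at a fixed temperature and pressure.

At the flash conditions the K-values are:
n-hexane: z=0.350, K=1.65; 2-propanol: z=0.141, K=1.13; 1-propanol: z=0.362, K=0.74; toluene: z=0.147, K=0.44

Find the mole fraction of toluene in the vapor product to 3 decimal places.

Let ψ = V/F and solve Σ zᵢ(Kᵢ−1)/(1+ψ(Kᵢ−1)) = 0.
g(0) = ΣzᵢKᵢ − 1 = 0.069 and g(1) = 1 − Σzᵢ/Kᵢ = -0.160, so a root lies in (0, 1).
Newton–Raphson from ψ = 0.45:
  ψ = 0.450: g = -0.0233, g' = -0.204 → ψ = 0.336
  ψ = 0.336: g = -0.0002, g' = -0.201 → ψ = 0.335
Converged at ψ = 0.335.
Compositions from xᵢ = zᵢ/(1+ψ(Kᵢ−1)), yᵢ = Kᵢxᵢ:
  n-hexane: x = 0.287, y = 0.474
  2-propanol: x = 0.135, y = 0.153
  1-propanol: x = 0.397, y = 0.293
  toluene: x = 0.181, y = 0.080

y_toluene = 0.080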